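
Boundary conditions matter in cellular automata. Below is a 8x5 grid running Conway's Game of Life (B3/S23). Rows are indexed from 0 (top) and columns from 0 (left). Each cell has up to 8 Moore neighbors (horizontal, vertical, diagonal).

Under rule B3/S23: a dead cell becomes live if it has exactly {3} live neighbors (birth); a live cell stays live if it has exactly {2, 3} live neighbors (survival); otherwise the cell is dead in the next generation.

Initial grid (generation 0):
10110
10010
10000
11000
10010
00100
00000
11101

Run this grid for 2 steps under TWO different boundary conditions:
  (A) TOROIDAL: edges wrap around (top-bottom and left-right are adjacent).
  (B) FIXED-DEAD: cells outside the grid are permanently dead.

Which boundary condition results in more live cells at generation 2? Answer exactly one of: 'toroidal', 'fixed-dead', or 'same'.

Under TOROIDAL boundary, generation 2:
10100
01001
10100
00000
10001
10100
10110
10101
Population = 16

Under FIXED-DEAD boundary, generation 2:
01010
10010
10100
10000
10000
01110
00100
00100
Population = 13

Comparison: toroidal=16, fixed-dead=13 -> toroidal

Answer: toroidal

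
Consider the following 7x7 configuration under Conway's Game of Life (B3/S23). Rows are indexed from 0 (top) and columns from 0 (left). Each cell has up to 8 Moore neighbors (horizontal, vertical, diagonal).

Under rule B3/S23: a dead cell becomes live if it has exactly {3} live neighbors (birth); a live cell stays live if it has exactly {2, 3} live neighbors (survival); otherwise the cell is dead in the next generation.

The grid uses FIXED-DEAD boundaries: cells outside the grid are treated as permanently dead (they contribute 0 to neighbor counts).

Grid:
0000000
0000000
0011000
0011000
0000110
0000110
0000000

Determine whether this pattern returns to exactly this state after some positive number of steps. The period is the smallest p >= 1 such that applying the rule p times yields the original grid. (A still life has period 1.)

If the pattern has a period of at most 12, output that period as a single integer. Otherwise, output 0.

Answer: 2

Derivation:
Simulating and comparing each generation to the original:
Gen 0 (original, given above): 8 live cells
Gen 1: 6 live cells, differs from original
Gen 2: 8 live cells, MATCHES original -> period = 2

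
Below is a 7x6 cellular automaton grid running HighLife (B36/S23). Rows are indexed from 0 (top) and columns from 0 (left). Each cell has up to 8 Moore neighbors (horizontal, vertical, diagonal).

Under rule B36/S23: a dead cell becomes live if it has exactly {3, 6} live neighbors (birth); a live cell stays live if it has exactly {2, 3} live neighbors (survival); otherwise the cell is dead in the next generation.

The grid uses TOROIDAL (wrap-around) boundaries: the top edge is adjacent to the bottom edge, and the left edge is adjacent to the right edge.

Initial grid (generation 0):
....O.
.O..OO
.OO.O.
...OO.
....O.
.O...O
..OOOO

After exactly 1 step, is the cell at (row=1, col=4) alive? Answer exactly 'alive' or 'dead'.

Simulating step by step:
Generation 0 (given above): 16 live cells
Generation 1: 23 live cells
O.O...
OOO.OO
OOO...
..O.OO
...OOO
O.O..O
O.OO.O

Cell (1,4) at generation 1: 1 -> alive

Answer: alive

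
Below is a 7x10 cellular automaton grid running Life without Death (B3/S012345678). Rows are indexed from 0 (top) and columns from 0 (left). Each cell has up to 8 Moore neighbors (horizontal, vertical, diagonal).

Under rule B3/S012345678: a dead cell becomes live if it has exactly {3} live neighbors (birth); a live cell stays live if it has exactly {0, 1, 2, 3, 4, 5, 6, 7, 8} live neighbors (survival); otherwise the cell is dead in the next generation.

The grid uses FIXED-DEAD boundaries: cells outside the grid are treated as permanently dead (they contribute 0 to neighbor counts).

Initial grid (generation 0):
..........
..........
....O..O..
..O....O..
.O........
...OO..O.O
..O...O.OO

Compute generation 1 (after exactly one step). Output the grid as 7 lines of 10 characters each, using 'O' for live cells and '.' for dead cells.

Answer: ..........
..........
....O..O..
..O....O..
.OOO....O.
..OOO..O.O
..OO..OOOO

Derivation:
Simulating step by step:
Generation 0 (given above): 13 live cells
Generation 1: 19 live cells
(generation 1 grid is the final answer)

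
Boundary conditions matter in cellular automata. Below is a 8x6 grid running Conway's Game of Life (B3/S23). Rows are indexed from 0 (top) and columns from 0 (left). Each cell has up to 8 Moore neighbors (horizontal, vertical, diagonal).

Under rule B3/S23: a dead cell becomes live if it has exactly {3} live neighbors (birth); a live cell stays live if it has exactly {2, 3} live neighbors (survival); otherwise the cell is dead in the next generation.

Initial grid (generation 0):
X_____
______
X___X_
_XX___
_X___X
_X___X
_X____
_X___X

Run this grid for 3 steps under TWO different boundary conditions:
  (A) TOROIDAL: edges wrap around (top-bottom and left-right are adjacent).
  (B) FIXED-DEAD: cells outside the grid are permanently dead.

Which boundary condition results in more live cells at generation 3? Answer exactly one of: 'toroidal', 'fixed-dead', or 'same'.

Answer: toroidal

Derivation:
Under TOROIDAL boundary, generation 3:
X____X
X_____
X_X___
_XX___
_X____
______
X____X
X____X
Population = 12

Under FIXED-DEAD boundary, generation 3:
______
_X____
_XX___
__X___
______
______
_X____
_X____
Population = 6

Comparison: toroidal=12, fixed-dead=6 -> toroidal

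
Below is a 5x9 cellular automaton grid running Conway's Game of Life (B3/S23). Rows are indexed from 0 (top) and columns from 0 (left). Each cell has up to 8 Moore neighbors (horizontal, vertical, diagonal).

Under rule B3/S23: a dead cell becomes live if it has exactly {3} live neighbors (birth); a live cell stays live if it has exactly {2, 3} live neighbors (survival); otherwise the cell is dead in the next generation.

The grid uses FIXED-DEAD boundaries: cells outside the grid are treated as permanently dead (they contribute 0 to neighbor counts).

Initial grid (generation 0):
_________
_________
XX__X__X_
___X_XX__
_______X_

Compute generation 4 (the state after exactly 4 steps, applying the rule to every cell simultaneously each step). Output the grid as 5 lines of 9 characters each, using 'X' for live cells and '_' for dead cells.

Answer: _________
_____X___
____XXXX_
____X___X
______XXX

Derivation:
Simulating step by step:
Generation 0 (given above): 8 live cells
Generation 1: 8 live cells
_________
_________
____XXX__
____XXXX_
______X__
Generation 2: 7 live cells
_________
_____X___
____X__X_
____X__X_
______XX_
Generation 3: 8 live cells
_________
_________
____XXX__
_____X_XX
______XX_
Generation 4: 10 live cells
(generation 4 grid is the final answer)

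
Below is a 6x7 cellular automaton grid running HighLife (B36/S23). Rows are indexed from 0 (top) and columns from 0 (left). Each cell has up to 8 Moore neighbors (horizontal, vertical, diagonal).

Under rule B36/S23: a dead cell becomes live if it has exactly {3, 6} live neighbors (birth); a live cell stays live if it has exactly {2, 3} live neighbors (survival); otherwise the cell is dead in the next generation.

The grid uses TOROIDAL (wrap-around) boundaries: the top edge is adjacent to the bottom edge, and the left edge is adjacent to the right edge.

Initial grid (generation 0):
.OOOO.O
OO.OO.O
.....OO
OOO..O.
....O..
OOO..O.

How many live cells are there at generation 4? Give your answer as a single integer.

Simulating step by step:
Generation 0 (given above): 21 live cells
Generation 1: 15 live cells
.......
.O...O.
O..O...
OO..OO.
.O.OOO.
O....OO
Generation 2: 15 live cells
O....O.
.......
O.O..O.
OO...O.
.OOO..O
O....OO
Generation 3: 13 live cells
O....O.
.O.....
O......
...OOO.
O.O.O..
..O.OO.
Generation 4: 19 live cells
.O..OOO
OO....O
....O..
.O.OOOO
.OOO..O
....OO.
Population at generation 4: 19

Answer: 19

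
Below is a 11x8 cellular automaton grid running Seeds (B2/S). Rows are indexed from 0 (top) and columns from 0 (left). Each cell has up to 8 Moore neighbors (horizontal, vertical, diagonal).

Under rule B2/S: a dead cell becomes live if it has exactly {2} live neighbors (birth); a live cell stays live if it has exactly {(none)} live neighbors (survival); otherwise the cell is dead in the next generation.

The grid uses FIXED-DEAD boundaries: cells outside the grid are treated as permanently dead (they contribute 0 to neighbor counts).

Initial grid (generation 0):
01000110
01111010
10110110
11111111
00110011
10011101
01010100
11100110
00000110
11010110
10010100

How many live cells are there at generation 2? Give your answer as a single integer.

Answer: 8

Derivation:
Simulating step by step:
Generation 0 (given above): 48 live cells
Generation 1: 7 live cells
10000001
00000000
00000000
00000000
00000000
00000000
00000001
00010001
00010000
00000001
00000000
Generation 2: 8 live cells
00000000
00000000
00000000
00000000
00000000
00000000
00000010
00101010
00101011
00000000
00000000
Population at generation 2: 8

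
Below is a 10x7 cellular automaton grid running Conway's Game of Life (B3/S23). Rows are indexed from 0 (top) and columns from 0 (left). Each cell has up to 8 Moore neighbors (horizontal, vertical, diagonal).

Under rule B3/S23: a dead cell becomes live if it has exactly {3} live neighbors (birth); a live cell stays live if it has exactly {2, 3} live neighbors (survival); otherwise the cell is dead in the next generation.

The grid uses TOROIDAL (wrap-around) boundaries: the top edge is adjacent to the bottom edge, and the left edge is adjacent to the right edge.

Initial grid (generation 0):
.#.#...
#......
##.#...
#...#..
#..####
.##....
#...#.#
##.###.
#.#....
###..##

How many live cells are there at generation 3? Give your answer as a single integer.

Simulating step by step:
Generation 0 (given above): 30 live cells
Generation 1: 21 live cells
.......
#......
##....#
..#....
#.#####
.##....
....#.#
..####.
.......
...#..#
Generation 2: 21 live cells
.......
##....#
##....#
..#.#..
#...###
.##....
.#..#..
...###.
..#..#.
.......
Generation 3: 26 live cells
#......
.#....#
..#..##
...##..
#.#.###
.####.#
.#..##.
..##.#.
...#.#.
.......
Population at generation 3: 26

Answer: 26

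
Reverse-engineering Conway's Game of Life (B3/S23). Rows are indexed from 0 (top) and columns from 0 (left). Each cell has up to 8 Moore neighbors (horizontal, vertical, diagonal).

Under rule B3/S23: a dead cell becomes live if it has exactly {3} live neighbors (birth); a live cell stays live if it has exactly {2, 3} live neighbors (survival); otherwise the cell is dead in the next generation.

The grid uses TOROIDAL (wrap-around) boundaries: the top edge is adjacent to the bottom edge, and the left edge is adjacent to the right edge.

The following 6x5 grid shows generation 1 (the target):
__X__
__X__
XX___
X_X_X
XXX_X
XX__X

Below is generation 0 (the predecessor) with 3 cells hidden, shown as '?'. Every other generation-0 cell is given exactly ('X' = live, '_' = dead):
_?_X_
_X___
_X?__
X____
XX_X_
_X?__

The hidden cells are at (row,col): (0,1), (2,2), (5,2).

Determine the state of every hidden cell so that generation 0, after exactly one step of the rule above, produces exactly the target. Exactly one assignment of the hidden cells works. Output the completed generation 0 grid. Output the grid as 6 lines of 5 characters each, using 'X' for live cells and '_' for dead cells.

Hidden generation-0 cells (in order): (0,1), (2,2), (5,2).
A hidden cell only influences target cells in its own 3x3 neighborhood. Try each of the 2^3 = 8 assignments, step the completed generation 0 forward once under B3/S23, and compare with the target:
  (0,1)=_ (2,2)=_ (5,2)=_ -> step reproduces the target at every cell -> ACCEPT
  (0,1)=_ (2,2)=_ (5,2)=X -> step gives (0,1)='X' but target has '_' -> reject
  (0,1)=_ (2,2)=X (5,2)=_ -> step gives (1,1)='X' but target has '_' -> reject
  (0,1)=_ (2,2)=X (5,2)=X -> step gives (0,1)='X' but target has '_' -> reject
  (0,1)=X (2,2)=_ (5,2)=_ -> step gives (0,0)='X' but target has '_' -> reject
  (0,1)=X (2,2)=_ (5,2)=X -> step gives (0,0)='X' but target has '_' -> reject
  (0,1)=X (2,2)=X (5,2)=_ -> step gives (0,0)='X' but target has '_' -> reject
  (0,1)=X (2,2)=X (5,2)=X -> step gives (0,0)='X' but target has '_' -> reject
Unique solution: (0,1)=dead, (2,2)=dead, (5,2)=dead.
Check: live-neighbor counts of every cell in the completed generation 0:
22301
21311
32201
34313
33303
32423
Applying B3/S23 to generation 0 with these counts gives:
__X__
__X__
XX___
X_X_X
XXX_X
XX__X
which matches the target exactly.

Answer: ___X_
_X___
_X___
X____
XX_X_
_X___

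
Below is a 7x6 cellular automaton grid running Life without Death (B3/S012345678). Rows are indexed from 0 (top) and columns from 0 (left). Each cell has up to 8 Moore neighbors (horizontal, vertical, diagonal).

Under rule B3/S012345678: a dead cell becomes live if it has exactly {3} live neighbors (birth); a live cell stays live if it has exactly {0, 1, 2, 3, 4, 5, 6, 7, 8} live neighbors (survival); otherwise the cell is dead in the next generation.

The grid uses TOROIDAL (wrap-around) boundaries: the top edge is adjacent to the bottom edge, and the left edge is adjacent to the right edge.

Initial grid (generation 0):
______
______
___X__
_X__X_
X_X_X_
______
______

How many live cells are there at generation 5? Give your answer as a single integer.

Simulating step by step:
Generation 0 (given above): 6 live cells
Generation 1: 11 live cells
______
______
___X__
_XX_XX
XXXXXX
______
______
Generation 2: 19 live cells
______
______
__XXX_
_XX_XX
XXXXXX
XXXXXX
______
Generation 3: 28 live cells
______
___X__
_XXXXX
_XX_XX
XXXXXX
XXXXXX
XXXXXX
Generation 4: 31 live cells
XX___X
___X__
_XXXXX
_XX_XX
XXXXXX
XXXXXX
XXXXXX
Generation 5: 31 live cells
XX___X
___X__
_XXXXX
_XX_XX
XXXXXX
XXXXXX
XXXXXX
Population at generation 5: 31

Answer: 31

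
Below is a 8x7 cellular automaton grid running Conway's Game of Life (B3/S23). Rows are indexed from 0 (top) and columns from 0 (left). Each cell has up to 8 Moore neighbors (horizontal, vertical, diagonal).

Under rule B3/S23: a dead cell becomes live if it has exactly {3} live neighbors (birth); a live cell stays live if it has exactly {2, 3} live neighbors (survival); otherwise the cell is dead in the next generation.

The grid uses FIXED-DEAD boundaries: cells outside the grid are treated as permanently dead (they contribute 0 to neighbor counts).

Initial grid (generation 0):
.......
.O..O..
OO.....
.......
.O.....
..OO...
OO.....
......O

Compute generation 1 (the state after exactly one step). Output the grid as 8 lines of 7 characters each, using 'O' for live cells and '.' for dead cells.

Answer: .......
OO.....
OO.....
OO.....
..O....
O.O....
.OO....
.......

Derivation:
Simulating step by step:
Generation 0 (given above): 10 live cells
Generation 1: 11 live cells
(generation 1 grid is the final answer)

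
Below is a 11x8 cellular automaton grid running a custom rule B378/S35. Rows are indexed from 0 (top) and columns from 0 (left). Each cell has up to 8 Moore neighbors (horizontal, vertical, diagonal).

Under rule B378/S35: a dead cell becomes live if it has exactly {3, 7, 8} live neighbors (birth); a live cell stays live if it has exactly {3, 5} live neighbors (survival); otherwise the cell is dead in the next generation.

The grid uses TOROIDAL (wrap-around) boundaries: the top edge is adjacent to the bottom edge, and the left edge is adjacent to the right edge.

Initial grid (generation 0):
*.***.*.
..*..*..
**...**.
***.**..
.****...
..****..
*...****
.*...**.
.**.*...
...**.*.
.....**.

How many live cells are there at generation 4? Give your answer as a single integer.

Simulating step by step:
Generation 0 (given above): 40 live cells
Generation 1: 38 live cells
.*.**.**
*.*.....
**.*..**
..*...**
**......
*....*.*
.**.*.**
.***.*..
..*.*.*.
..***...
..*..**.
Generation 2: 32 live cells
**.*..**
*...**..
......**
..*...**
.*......
*.*.....
....*..*
*.**...*
..**....
.****.*.
.*....**
Generation 3: 30 live cells
***.*..*
.*...*..
*.......
*.....**
***....*
.*......
..*....*
.**.*...
*......*
***..*.*
....*..*
Generation 4: 28 live cells
.*.*.**.
..*....*
**....*.
*......*
*.....*.
.......*
*.**....
.*.*...*
*..*..**
**......
*....*..
Population at generation 4: 28

Answer: 28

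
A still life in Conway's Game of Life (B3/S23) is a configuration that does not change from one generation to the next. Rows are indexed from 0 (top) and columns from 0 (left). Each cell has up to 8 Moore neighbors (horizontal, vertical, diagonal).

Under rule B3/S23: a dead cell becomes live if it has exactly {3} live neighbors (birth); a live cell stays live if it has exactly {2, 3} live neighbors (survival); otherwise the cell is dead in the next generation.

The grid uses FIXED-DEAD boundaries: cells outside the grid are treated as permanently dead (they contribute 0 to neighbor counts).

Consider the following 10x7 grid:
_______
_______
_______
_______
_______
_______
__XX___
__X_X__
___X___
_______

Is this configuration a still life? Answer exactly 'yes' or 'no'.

Answer: yes

Derivation:
Compute generation 1 and compare to generation 0 (given above):
Generation 1:
_______
_______
_______
_______
_______
_______
__XX___
__X_X__
___X___
_______
The grids are IDENTICAL -> still life.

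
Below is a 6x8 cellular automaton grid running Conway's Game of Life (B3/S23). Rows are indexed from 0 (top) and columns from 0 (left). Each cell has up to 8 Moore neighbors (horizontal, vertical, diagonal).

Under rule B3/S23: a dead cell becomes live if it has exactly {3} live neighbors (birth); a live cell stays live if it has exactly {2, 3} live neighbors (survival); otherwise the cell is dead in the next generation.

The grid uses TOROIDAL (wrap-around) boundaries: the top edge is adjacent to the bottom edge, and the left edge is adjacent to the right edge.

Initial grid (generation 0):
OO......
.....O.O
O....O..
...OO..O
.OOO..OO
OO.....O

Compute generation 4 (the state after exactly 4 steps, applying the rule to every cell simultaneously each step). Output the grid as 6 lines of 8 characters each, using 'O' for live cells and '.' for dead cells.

Simulating step by step:
Generation 0 (given above): 17 live cells
Generation 1: 18 live cells
.O....O.
.O....OO
O....O.O
.O.OOO.O
.O.OO.O.
......O.
Generation 2: 18 live cells
O....OO.
.O...O..
.OO..O..
.O.O...O
O..O..OO
..O...OO
Generation 3: 18 live cells
OO...O..
OOO.OO..
.O..O.O.
.O.OO..O
.O.O....
.O......
Generation 4: 17 live cells
(generation 4 grid is the final answer)

Answer: ....OO..
..OOO.OO
......OO
.O.OOO..
.O.OO...
.O......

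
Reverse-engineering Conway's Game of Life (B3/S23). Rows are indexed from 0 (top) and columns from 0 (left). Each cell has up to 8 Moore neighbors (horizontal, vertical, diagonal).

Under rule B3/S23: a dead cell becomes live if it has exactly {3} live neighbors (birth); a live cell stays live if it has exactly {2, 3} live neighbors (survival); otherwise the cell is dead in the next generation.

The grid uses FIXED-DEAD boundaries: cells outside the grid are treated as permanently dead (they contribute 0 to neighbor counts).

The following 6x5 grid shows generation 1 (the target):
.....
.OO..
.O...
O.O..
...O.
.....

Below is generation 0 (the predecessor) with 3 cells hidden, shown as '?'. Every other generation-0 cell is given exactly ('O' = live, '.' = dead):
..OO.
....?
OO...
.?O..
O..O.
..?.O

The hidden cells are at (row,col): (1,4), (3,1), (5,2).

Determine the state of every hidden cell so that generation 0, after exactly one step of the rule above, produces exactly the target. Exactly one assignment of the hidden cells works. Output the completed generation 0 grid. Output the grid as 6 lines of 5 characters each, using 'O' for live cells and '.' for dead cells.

Hidden generation-0 cells (in order): (1,4), (3,1), (5,2).
A hidden cell only influences target cells in its own 3x3 neighborhood. Try each of the 2^3 = 8 assignments, step the completed generation 0 forward once under B3/S23, and compare with the target:
  (1,4)=. (3,1)=. (5,2)=. -> step reproduces the target at every cell -> ACCEPT
  (1,4)=. (3,1)=. (5,2)=O -> step gives (4,1)='O' but target has '.' -> reject
  (1,4)=. (3,1)=O (5,2)=. -> step gives (2,0)='O' but target has '.' -> reject
  (1,4)=. (3,1)=O (5,2)=O -> step gives (2,0)='O' but target has '.' -> reject
  (1,4)=O (3,1)=. (5,2)=. -> step gives (0,3)='O' but target has '.' -> reject
  (1,4)=O (3,1)=. (5,2)=O -> step gives (0,3)='O' but target has '.' -> reject
  (1,4)=O (3,1)=O (5,2)=. -> step gives (0,3)='O' but target has '.' -> reject
  (1,4)=O (3,1)=O (5,2)=O -> step gives (0,3)='O' but target has '.' -> reject
Unique solution: (1,4)=dead, (3,1)=dead, (5,2)=dead.
Check: live-neighbor counts of every cell in the completed generation 0:
01111
23321
12210
34221
02222
11121
Applying B3/S23 to generation 0 with these counts gives:
.....
.OO..
.O...
O.O..
...O.
.....
which matches the target exactly.

Answer: ..OO.
.....
OO...
..O..
O..O.
....O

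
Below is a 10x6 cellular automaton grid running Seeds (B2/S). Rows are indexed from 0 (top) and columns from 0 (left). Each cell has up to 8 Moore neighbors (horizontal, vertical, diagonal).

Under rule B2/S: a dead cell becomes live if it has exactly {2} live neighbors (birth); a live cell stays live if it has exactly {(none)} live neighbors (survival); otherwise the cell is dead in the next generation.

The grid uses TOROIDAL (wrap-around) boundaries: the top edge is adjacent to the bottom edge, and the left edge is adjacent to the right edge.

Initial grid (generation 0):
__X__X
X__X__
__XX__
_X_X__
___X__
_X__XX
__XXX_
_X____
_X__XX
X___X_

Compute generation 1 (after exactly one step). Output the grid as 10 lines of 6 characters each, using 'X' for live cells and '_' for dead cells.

Answer: ______
_____X
X_____
______
_X___X
X_____
______
______
__XX__
__X___

Derivation:
Simulating step by step:
Generation 0 (given above): 21 live cells
Generation 1: 8 live cells
(generation 1 grid is the final answer)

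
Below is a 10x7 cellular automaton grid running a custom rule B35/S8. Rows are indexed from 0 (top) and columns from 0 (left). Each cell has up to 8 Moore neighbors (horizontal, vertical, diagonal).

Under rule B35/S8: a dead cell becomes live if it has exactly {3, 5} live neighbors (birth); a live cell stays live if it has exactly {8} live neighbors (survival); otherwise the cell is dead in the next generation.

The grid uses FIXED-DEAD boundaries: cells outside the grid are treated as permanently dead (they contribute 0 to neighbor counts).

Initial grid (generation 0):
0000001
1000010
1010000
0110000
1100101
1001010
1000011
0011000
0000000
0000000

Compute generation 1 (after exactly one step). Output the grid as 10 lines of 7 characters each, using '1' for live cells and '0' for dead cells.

Answer: 0000000
0100000
0100000
0001000
0001010
0000000
0111000
0000000
0000000
0000000

Derivation:
Simulating step by step:
Generation 0 (given above): 19 live cells
Generation 1: 8 live cells
(generation 1 grid is the final answer)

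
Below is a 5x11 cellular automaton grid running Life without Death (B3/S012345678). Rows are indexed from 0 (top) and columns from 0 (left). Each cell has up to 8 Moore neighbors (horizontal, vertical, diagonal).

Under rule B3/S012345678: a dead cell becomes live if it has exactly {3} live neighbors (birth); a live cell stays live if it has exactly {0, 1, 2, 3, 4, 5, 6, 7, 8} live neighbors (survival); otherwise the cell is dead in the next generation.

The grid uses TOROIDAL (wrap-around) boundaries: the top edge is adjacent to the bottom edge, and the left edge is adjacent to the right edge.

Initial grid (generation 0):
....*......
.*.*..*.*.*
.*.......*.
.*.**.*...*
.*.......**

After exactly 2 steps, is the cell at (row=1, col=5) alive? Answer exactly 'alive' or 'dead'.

Answer: dead

Derivation:
Simulating step by step:
Generation 0 (given above): 16 live cells
Generation 1: 30 live cells
..*.*.....*
****..*.***
.*.***.*.**
.*.**.*...*
.*****...**
Generation 2: 33 live cells
..*.*...*.*
****..*****
.*.***.*.**
.*.**.*.*.*
.*****...**

Cell (1,5) at generation 2: 0 -> dead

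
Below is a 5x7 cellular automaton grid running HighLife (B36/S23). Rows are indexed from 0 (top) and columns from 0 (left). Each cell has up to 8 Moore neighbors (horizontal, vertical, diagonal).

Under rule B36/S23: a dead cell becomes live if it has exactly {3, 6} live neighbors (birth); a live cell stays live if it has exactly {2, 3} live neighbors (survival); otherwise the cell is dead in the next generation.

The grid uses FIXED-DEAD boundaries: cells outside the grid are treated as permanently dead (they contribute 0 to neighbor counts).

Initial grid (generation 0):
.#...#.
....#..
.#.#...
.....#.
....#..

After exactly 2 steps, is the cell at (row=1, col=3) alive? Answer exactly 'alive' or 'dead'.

Answer: alive

Derivation:
Simulating step by step:
Generation 0 (given above): 7 live cells
Generation 1: 4 live cells
.......
..#.#..
....#..
....#..
.......
Generation 2: 3 live cells
.......
...#...
....##.
.......
.......

Cell (1,3) at generation 2: 1 -> alive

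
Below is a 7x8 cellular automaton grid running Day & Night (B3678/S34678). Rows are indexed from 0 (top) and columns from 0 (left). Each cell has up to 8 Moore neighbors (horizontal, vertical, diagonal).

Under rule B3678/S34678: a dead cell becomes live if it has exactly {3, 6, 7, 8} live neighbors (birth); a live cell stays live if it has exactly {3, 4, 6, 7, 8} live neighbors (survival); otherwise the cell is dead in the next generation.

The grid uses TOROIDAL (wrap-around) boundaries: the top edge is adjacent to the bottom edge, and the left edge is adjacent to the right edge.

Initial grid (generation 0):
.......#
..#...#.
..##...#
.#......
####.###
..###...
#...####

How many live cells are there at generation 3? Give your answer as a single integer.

Simulating step by step:
Generation 0 (given above): 22 live cells
Generation 1: 20 live cells
#......#
...#...#
.##.....
.##.#...
##.#....
..#..###
....####
Generation 2: 22 live cells
#...##.#
.##.....
###.....
........
##.#####
.#.#.#.#
.....##.
Generation 3: 20 live cells
.#...#..
..##...#
.##.....
...####.
#...####
....#.##
.....#..
Population at generation 3: 20

Answer: 20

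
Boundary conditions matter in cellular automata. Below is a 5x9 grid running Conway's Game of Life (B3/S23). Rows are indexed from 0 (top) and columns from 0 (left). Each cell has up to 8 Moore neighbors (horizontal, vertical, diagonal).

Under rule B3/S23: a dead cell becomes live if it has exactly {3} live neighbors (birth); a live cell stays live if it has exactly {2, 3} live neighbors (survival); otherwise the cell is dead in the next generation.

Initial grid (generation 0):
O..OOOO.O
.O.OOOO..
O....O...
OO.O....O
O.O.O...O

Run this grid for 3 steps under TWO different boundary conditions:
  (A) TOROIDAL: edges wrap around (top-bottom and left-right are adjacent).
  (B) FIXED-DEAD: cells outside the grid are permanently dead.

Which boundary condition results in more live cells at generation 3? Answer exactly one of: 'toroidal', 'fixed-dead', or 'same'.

Answer: toroidal

Derivation:
Under TOROIDAL boundary, generation 3:
OO......O
...O.OO..
OO....OOO
O.OOOOO..
O.O.O....
Population = 20

Under FIXED-DEAD boundary, generation 3:
......OO.
....OO.O.
OO..OO...
.O..OOO..
.........
Population = 13

Comparison: toroidal=20, fixed-dead=13 -> toroidal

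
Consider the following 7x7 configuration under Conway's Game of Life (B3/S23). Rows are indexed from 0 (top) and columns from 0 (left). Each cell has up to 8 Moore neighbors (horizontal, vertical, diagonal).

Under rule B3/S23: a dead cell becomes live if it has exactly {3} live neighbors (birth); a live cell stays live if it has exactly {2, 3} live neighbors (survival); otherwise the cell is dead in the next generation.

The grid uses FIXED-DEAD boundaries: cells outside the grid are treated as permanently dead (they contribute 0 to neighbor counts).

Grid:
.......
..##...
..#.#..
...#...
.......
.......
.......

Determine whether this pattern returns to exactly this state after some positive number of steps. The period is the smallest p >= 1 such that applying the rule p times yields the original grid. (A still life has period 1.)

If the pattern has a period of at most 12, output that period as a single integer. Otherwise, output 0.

Answer: 1

Derivation:
Simulating and comparing each generation to the original:
Gen 0 (original, given above): 5 live cells
Gen 1: 5 live cells, MATCHES original -> period = 1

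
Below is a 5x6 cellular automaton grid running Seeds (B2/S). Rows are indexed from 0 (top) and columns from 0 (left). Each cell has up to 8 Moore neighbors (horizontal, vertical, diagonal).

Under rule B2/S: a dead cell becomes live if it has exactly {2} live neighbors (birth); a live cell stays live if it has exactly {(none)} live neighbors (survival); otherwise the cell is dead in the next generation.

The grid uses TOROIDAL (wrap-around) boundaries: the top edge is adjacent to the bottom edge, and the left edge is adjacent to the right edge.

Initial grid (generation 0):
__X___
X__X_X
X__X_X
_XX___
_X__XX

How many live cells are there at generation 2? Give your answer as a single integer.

Answer: 0

Derivation:
Simulating step by step:
Generation 0 (given above): 12 live cells
Generation 1: 0 live cells
______
______
______
______
______
Generation 2: 0 live cells
______
______
______
______
______
Population at generation 2: 0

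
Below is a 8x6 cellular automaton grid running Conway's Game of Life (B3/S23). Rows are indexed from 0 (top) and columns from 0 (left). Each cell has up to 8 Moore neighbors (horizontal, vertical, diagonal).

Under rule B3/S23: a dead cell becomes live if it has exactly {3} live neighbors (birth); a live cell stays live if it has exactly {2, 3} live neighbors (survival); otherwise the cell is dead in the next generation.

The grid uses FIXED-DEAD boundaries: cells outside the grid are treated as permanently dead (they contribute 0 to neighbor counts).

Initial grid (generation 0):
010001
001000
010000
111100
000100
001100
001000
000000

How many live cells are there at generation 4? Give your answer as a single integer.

Answer: 17

Derivation:
Simulating step by step:
Generation 0 (given above): 12 live cells
Generation 1: 12 live cells
000000
011000
100100
110100
000010
001100
001100
000000
Generation 2: 15 live cells
000000
011000
100100
111110
010010
001010
001100
000000
Generation 3: 14 live cells
000000
011000
100010
100010
100011
011010
001100
000000
Generation 4: 17 live cells
000000
010000
100100
110110
100011
011011
011100
000000
Population at generation 4: 17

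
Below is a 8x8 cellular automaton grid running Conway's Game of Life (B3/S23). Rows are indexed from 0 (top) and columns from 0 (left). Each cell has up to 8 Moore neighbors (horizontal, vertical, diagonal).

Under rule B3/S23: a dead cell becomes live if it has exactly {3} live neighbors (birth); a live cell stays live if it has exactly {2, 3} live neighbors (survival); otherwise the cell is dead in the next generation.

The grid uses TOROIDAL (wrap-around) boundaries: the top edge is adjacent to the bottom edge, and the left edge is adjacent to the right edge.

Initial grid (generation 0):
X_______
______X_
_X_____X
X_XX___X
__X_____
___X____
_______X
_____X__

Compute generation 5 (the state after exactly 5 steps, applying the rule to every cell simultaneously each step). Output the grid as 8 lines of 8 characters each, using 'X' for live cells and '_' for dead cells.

Answer: ________
___X__X_
___X____
______X_
___X__X_
________
________
________

Derivation:
Simulating step by step:
Generation 0 (given above): 12 live cells
Generation 1: 12 live cells
________
X______X
_XX___XX
X_XX___X
_XX_____
________
________
________
Generation 2: 14 live cells
________
XX____XX
__XX__X_
___X__XX
XXXX____
________
________
________
Generation 3: 22 live cells
X______X
XXX___XX
_XXX_X__
X___X_XX
XXXX___X
_XX_____
________
________
Generation 4: 12 live cells
______X_
___X__X_
___XXX__
____XXX_
___X__X_
___X____
________
________
Generation 5: 6 live cells
(generation 5 grid is the final answer)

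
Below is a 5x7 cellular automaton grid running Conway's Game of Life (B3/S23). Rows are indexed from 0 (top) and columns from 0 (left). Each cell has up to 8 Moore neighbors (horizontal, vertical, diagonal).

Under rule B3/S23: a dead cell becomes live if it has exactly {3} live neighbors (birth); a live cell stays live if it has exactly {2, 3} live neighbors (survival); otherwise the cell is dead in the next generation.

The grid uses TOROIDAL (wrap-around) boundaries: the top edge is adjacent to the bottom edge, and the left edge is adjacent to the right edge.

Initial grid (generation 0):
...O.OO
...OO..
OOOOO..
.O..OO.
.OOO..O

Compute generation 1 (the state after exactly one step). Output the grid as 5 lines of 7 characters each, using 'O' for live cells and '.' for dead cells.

Answer: O....OO
OO....O
OO.....
.....OO
.O.O..O

Derivation:
Simulating step by step:
Generation 0 (given above): 17 live cells
Generation 1: 13 live cells
(generation 1 grid is the final answer)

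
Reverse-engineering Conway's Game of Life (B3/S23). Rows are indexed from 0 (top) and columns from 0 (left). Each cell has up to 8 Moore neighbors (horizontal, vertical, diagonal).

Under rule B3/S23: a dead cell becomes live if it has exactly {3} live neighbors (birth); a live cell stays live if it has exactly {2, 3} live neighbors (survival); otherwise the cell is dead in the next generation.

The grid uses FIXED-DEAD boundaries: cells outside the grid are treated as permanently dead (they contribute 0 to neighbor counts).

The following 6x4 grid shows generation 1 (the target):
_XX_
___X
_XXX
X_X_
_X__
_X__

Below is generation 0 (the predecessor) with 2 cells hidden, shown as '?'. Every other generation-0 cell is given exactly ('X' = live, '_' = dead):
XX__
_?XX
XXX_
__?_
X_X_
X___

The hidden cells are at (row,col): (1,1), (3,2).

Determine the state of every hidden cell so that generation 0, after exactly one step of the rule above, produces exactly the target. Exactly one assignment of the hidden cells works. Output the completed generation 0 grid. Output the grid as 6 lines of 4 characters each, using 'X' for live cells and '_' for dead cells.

Hidden generation-0 cells (in order): (1,1), (3,2).
A hidden cell only influences target cells in its own 3x3 neighborhood. Try each of the 2^2 = 4 assignments, step the completed generation 0 forward once under B3/S23, and compare with the target:
  (1,1)=_ (3,2)=_ -> step reproduces the target at every cell -> ACCEPT
  (1,1)=_ (3,2)=X -> step gives (2,1)='_' but target has 'X' -> reject
  (1,1)=X (3,2)=_ -> step gives (0,0)='X' but target has '_' -> reject
  (1,1)=X (3,2)=X -> step gives (0,0)='X' but target has '_' -> reject
Unique solution: (1,1)=dead, (3,2)=dead.
Check: live-neighbor counts of every cell in the completed generation 0:
1232
4642
1333
3532
1301
1311
Applying B3/S23 to generation 0 with these counts gives:
_XX_
___X
_XXX
X_X_
_X__
_X__
which matches the target exactly.

Answer: XX__
__XX
XXX_
____
X_X_
X___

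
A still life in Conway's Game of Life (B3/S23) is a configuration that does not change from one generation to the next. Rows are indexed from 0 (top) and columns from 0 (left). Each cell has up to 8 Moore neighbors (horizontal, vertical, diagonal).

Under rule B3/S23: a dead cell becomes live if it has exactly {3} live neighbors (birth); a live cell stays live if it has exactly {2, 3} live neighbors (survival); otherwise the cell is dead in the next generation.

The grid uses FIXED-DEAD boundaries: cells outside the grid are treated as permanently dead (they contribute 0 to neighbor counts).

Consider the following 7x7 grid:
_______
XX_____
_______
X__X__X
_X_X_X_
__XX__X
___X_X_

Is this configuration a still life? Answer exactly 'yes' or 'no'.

Compute generation 1 and compare to generation 0 (given above):
Generation 1:
_______
_______
XX_____
__X_X__
_X_X_XX
___X_XX
__XXX__
Cell (1,0) differs: gen0=1 vs gen1=0 -> NOT a still life.

Answer: no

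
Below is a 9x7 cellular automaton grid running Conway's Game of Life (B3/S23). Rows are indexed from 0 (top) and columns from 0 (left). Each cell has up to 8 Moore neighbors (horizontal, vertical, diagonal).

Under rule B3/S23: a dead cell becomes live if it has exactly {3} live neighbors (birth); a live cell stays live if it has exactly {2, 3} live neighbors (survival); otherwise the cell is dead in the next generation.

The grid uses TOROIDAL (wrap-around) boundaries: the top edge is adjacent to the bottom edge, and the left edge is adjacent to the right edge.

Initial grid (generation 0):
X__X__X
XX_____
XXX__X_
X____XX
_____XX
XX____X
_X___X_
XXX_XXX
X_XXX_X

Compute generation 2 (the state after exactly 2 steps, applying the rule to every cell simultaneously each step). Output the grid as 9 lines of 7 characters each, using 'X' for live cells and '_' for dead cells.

Answer: ____X__
___X_X_
_______
_______
_______
_______
_______
_______
____X__

Derivation:
Simulating step by step:
Generation 0 (given above): 30 live cells
Generation 1: 9 live cells
___XXX_
_______
__X__X_
____X__
_X_____
_X_____
____X__
_______
_______
Generation 2: 4 live cells
(generation 2 grid is the final answer)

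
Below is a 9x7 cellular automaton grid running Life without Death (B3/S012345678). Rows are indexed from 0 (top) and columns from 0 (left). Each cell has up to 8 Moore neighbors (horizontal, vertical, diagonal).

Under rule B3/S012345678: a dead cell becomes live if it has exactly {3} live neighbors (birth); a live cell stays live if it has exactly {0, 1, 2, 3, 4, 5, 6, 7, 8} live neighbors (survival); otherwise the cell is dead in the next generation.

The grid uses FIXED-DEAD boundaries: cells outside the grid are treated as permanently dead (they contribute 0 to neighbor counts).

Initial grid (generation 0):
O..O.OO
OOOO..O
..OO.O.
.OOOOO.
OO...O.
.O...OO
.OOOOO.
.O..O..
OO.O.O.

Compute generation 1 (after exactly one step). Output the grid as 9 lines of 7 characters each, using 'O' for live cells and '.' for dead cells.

Answer: O..OOOO
OOOO..O
O.OO.OO
OOOOOOO
OO.O.O.
.O.O.OO
OOOOOOO
.O..O..
OOOOOO.

Derivation:
Simulating step by step:
Generation 0 (given above): 34 live cells
Generation 1: 45 live cells
(generation 1 grid is the final answer)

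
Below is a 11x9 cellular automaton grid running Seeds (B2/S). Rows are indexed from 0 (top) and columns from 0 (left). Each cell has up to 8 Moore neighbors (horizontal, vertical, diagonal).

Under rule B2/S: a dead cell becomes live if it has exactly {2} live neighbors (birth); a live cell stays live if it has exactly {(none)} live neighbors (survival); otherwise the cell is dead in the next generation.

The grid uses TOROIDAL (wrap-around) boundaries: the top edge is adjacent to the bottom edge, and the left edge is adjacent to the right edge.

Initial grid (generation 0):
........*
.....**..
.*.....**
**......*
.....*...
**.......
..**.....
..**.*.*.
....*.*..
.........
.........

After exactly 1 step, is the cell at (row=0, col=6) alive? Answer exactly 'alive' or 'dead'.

Simulating step by step:
Generation 0 (given above): 20 live cells
Generation 1: 17 live cells
.....***.
.........
..*..*...
..*...*..
..*......
...**....
*.....*.*
.*.......
..*....*.
.....*...
.........

Cell (0,6) at generation 1: 1 -> alive

Answer: alive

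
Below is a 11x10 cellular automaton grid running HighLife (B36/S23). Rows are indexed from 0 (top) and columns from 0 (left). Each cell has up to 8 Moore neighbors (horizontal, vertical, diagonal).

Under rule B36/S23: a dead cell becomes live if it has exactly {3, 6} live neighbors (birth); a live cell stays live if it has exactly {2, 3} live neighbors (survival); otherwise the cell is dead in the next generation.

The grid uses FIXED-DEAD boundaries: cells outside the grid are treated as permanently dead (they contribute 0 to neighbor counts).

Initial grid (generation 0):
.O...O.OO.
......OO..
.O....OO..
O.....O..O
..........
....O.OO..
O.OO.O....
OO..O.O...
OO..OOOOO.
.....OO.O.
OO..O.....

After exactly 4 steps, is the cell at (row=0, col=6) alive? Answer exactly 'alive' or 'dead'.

Answer: alive

Derivation:
Simulating step by step:
Generation 0 (given above): 36 live cells
Generation 1: 25 live cells
.......OO.
.....O....
.....O..O.
......OO..
.....OOO..
...OOOO...
O.OO...O..
.....O....
OO..O...O.
........O.
.....O....
Generation 2: 14 live cells
..........
......OOO.
.....O.O..
........O.
..........
..OO......
..OO......
O.OOO.....
..........
..........
..........
Generation 3: 10 live cells
.......O..
......OOO.
..........
..........
..........
..OO......
..........
.OO.O.....
...O......
..........
..........
Generation 4: 12 live cells
......OOO.
......OOO.
.......O..
..........
..........
..........
.O........
..OO......
..OO......
..........
..........

Cell (0,6) at generation 4: 1 -> alive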